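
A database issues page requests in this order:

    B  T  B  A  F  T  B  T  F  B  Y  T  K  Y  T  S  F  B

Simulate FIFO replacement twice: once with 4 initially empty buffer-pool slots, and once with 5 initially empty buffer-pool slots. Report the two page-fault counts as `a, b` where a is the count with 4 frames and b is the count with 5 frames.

4 frames: F F . F F . . . . . F . F . F F F F → 10 faults.
5 frames: F F . F F . . . . . F . F . . F . F → 8 faults.
8 < 10: adding a frame reduced faults, as is typical.

10, 8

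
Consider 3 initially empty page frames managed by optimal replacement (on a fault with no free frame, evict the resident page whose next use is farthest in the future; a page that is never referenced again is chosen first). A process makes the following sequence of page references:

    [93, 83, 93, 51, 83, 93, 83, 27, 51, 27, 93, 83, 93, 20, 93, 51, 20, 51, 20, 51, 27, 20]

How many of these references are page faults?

93 -> fault, frames [93]
83 -> fault, frames [93, 83]
93 -> hit
51 -> fault, frames [93, 83, 51]
83 -> hit
93 -> hit
83 -> hit
27 -> fault, evict 83, frames [93, 51, 27]
51 -> hit
27 -> hit
93 -> hit
83 -> fault, evict 27, frames [93, 51, 83]
93 -> hit
20 -> fault, evict 83, frames [93, 51, 20]
93 -> hit
51 -> hit
20 -> hit
51 -> hit
20 -> hit
51 -> hit
27 -> fault, evict 51, frames [93, 20, 27]
20 -> hit
Page faults: 7.

7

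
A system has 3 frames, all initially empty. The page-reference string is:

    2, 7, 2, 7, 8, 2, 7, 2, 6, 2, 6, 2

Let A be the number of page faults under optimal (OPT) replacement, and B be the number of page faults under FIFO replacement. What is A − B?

Under OPT: F F . . F . . . F . . . → 4 faults.
Under FIFO: F F . . F . . . F F . . → 5 faults.
A − B = 4 − 5 = -1.

-1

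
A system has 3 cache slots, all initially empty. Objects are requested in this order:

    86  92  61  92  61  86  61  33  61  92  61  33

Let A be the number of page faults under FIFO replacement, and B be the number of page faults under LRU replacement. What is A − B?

Under FIFO: F F F . . . . F . . . . → 4 faults.
Under LRU: F F F . . . . F . F . . → 5 faults.
A − B = 4 − 5 = -1.

-1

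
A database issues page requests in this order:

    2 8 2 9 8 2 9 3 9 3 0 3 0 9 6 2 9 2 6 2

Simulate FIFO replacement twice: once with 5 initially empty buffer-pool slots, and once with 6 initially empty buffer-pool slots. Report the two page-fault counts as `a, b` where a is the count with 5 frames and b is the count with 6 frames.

7, 6

5 frames: F F . F . . . F . . F . . . F F . . . . → 7 faults.
6 frames: F F . F . . . F . . F . . . F . . . . . → 6 faults.
6 < 7: adding a frame reduced faults, as is typical.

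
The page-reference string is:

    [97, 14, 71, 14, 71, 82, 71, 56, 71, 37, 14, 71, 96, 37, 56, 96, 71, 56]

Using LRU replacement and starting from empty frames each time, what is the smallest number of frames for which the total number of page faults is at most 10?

4

f=1: 18 faults
f=2: 14 faults
f=3: 11 faults
f=4: 9 faults
f=5: 7 faults
f=6: 7 faults
f=7: 7 faults
Smallest f with faults ≤ 10 is 4.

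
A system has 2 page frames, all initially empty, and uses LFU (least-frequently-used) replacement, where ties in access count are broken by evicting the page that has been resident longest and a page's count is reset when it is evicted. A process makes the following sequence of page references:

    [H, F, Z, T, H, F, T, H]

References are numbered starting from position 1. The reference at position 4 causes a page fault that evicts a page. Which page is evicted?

F

pos 1: H → fault, frames (H)
pos 2: F → fault, frames (H F)
pos 3: Z → fault, evict H, frames (F Z)
pos 4: T → fault, evict F, frames (Z T)
At position 4, page F is evicted.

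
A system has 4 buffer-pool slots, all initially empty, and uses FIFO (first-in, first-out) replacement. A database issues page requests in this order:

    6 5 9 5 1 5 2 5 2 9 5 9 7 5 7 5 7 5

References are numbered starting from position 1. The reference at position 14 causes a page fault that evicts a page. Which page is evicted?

9

pos 1: 6 → fault, frames (6)
pos 2: 5 → fault, frames (6 5)
pos 3: 9 → fault, frames (6 5 9)
pos 4: 5 → hit
pos 5: 1 → fault, frames (6 5 9 1)
pos 6: 5 → hit
pos 7: 2 → fault, evict 6, frames (5 9 1 2)
pos 8: 5 → hit
pos 9: 2 → hit
pos 10: 9 → hit
pos 11: 5 → hit
pos 12: 9 → hit
pos 13: 7 → fault, evict 5, frames (9 1 2 7)
pos 14: 5 → fault, evict 9, frames (1 2 7 5)
At position 14, page 9 is evicted.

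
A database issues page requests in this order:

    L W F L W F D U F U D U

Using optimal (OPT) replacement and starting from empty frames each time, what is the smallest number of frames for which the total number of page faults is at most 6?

f=1: 12 faults
f=2: 7 faults
f=3: 5 faults
f=4: 5 faults
f=5: 5 faults
Smallest f with faults ≤ 6 is 3.

3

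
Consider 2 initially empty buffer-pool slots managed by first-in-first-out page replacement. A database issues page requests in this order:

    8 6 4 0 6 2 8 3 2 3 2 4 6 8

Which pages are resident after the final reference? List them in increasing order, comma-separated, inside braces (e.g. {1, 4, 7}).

{6, 8}

8: miss, frames [8]
6: miss, frames [8, 6]
4: miss, evict 8, frames [6, 4]
0: miss, evict 6, frames [4, 0]
6: miss, evict 4, frames [0, 6]
2: miss, evict 0, frames [6, 2]
8: miss, evict 6, frames [2, 8]
3: miss, evict 2, frames [8, 3]
2: miss, evict 8, frames [3, 2]
3: hit
2: hit
4: miss, evict 3, frames [2, 4]
6: miss, evict 2, frames [4, 6]
8: miss, evict 4, frames [6, 8]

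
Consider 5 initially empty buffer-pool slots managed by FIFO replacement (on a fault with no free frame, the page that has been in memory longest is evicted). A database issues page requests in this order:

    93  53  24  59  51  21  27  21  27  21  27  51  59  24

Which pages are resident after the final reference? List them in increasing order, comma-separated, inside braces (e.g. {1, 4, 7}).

93 -> fault, frames (93)
53 -> fault, frames (93 53)
24 -> fault, frames (93 53 24)
59 -> fault, frames (93 53 24 59)
51 -> fault, frames (93 53 24 59 51)
21 -> fault, evict 93, frames (53 24 59 51 21)
27 -> fault, evict 53, frames (24 59 51 21 27)
21 -> hit
27 -> hit
21 -> hit
27 -> hit
51 -> hit
59 -> hit
24 -> hit

{21, 24, 27, 51, 59}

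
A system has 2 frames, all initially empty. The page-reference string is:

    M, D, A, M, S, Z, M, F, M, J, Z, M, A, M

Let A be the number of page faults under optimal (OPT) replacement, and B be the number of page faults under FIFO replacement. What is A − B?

-3

Under OPT: F F F . F F . F . F F . F . → 9 faults.
Under FIFO: F F F F F F F F . F F F F . → 12 faults.
A − B = 9 − 12 = -3.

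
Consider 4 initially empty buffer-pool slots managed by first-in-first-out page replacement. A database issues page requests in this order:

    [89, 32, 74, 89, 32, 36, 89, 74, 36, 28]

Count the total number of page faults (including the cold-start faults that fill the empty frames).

89: miss, frames {89}
32: miss, frames {89,32}
74: miss, frames {89,32,74}
89: hit
32: hit
36: miss, frames {89,32,74,36}
89: hit
74: hit
36: hit
28: miss, evict 89, frames {32,74,36,28}
Page faults: 5.

5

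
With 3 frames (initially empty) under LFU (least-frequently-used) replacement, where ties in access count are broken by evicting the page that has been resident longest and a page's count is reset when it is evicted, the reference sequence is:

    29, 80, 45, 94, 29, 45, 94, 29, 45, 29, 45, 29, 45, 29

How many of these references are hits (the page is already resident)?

29 → fault, frames [29]
80 → fault, frames [29, 80]
45 → fault, frames [29, 80, 45]
94 → fault, evict 29, frames [80, 45, 94]
29 → fault, evict 80, frames [45, 94, 29]
45 → hit
94 → hit
29 → hit
45 → hit
29 → hit
45 → hit
29 → hit
45 → hit
29 → hit
Hits: 9.

9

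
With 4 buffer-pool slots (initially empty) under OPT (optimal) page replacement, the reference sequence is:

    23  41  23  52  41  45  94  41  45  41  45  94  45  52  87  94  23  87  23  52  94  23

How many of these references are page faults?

23: fault, frames {23}
41: fault, frames {23,41}
23: hit
52: fault, frames {23,41,52}
41: hit
45: fault, frames {23,41,52,45}
94: fault, evict 23, frames {41,52,45,94}
41: hit
45: hit
41: hit
45: hit
94: hit
45: hit
52: hit
87: fault, evict 45, frames {41,52,94,87}
94: hit
23: fault, evict 41, frames {52,94,87,23}
87: hit
23: hit
52: hit
94: hit
23: hit
Page faults: 7.

7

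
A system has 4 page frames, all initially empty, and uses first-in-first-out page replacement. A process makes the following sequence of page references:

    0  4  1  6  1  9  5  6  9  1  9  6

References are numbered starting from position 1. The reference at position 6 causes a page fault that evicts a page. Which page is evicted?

pos 1: 0: fault, frames {0}
pos 2: 4: fault, frames {0,4}
pos 3: 1: fault, frames {0,4,1}
pos 4: 6: fault, frames {0,4,1,6}
pos 5: 1: hit
pos 6: 9: fault, evict 0, frames {4,1,6,9}
At position 6, page 0 is evicted.

0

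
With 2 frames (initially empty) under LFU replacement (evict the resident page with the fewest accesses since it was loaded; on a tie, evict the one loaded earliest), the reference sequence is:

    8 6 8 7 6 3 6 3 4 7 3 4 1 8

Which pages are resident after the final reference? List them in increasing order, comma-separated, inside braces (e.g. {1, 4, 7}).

8: miss, frames (8)
6: miss, frames (8 6)
8: hit
7: miss, evict 6, frames (8 7)
6: miss, evict 7, frames (8 6)
3: miss, evict 6, frames (8 3)
6: miss, evict 3, frames (8 6)
3: miss, evict 6, frames (8 3)
4: miss, evict 3, frames (8 4)
7: miss, evict 4, frames (8 7)
3: miss, evict 7, frames (8 3)
4: miss, evict 3, frames (8 4)
1: miss, evict 4, frames (8 1)
8: hit

{1, 8}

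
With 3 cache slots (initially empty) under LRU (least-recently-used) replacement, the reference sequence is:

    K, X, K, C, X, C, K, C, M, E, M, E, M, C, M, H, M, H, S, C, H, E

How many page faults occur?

9

K → fault, frames (K)
X → fault, frames (K X)
K → hit
C → fault, frames (X K C)
X → hit
C → hit
K → hit
C → hit
M → fault, evict X, frames (K C M)
E → fault, evict K, frames (C M E)
M → hit
E → hit
M → hit
C → hit
M → hit
H → fault, evict E, frames (C M H)
M → hit
H → hit
S → fault, evict C, frames (M H S)
C → fault, evict M, frames (H S C)
H → hit
E → fault, evict S, frames (C H E)
Page faults: 9.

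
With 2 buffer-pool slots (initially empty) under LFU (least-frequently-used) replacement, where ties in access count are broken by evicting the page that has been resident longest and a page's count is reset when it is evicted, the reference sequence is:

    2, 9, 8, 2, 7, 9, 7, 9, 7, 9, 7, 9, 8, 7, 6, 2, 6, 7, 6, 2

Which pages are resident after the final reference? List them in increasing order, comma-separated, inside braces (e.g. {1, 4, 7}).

{2, 9}

2 → miss, frames {2}
9 → miss, frames {2,9}
8 → miss, evict 2, frames {9,8}
2 → miss, evict 9, frames {8,2}
7 → miss, evict 8, frames {2,7}
9 → miss, evict 2, frames {7,9}
7 → hit
9 → hit
7 → hit
9 → hit
7 → hit
9 → hit
8 → miss, evict 7, frames {9,8}
7 → miss, evict 8, frames {9,7}
6 → miss, evict 7, frames {9,6}
2 → miss, evict 6, frames {9,2}
6 → miss, evict 2, frames {9,6}
7 → miss, evict 6, frames {9,7}
6 → miss, evict 7, frames {9,6}
2 → miss, evict 6, frames {9,2}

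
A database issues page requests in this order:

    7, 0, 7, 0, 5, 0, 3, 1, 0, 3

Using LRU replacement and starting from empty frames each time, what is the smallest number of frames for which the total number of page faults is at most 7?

f=1: 10 faults
f=2: 7 faults
f=3: 5 faults
f=4: 5 faults
f=5: 5 faults
Smallest f with faults ≤ 7 is 2.

2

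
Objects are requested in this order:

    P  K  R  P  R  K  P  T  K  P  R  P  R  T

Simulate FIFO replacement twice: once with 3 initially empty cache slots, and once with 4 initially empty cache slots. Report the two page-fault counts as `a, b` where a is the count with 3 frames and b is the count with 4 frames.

5, 4

3 frames: F F F . . . . F . F . . . . → 5 faults.
4 frames: F F F . . . . F . . . . . . → 4 faults.
4 < 5: adding a frame reduced faults, as is typical.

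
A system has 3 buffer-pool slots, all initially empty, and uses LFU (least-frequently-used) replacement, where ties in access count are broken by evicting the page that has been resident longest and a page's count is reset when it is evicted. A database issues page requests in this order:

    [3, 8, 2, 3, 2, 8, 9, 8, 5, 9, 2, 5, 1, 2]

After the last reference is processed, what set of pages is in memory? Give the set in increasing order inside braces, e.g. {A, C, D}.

3 -> fault, frames {3}
8 -> fault, frames {3,8}
2 -> fault, frames {3,8,2}
3 -> hit
2 -> hit
8 -> hit
9 -> fault, evict 3, frames {8,2,9}
8 -> hit
5 -> fault, evict 9, frames {8,2,5}
9 -> fault, evict 5, frames {8,2,9}
2 -> hit
5 -> fault, evict 9, frames {8,2,5}
1 -> fault, evict 5, frames {8,2,1}
2 -> hit

{1, 2, 8}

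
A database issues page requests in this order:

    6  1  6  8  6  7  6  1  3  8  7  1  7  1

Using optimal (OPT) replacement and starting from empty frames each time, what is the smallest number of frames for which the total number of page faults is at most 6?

3

f=1: 14 faults
f=2: 8 faults
f=3: 6 faults
f=4: 5 faults
f=5: 5 faults
Smallest f with faults ≤ 6 is 3.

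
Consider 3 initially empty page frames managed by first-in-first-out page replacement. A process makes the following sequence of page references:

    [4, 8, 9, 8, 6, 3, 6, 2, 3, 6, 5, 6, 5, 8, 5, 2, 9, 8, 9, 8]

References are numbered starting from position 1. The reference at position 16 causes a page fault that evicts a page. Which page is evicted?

5

pos 1: 4 → miss, frames (4)
pos 2: 8 → miss, frames (4 8)
pos 3: 9 → miss, frames (4 8 9)
pos 4: 8 → hit
pos 5: 6 → miss, evict 4, frames (8 9 6)
pos 6: 3 → miss, evict 8, frames (9 6 3)
pos 7: 6 → hit
pos 8: 2 → miss, evict 9, frames (6 3 2)
pos 9: 3 → hit
pos 10: 6 → hit
pos 11: 5 → miss, evict 6, frames (3 2 5)
pos 12: 6 → miss, evict 3, frames (2 5 6)
pos 13: 5 → hit
pos 14: 8 → miss, evict 2, frames (5 6 8)
pos 15: 5 → hit
pos 16: 2 → miss, evict 5, frames (6 8 2)
At position 16, page 5 is evicted.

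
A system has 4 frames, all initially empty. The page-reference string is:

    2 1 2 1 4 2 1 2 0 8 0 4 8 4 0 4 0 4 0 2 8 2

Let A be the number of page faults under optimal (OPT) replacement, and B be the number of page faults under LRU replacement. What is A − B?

Under OPT: F F . . F . . . F F . . . . . . . . . . . . → 5 faults.
Under LRU: F F . . F . . . F F . F . . . . . . . . . . → 6 faults.
A − B = 5 − 6 = -1.

-1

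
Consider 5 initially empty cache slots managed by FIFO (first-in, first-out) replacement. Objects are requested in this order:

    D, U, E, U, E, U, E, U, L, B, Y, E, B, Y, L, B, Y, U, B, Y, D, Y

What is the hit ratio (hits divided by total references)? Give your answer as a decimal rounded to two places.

0.68

D -> miss, frames (D)
U -> miss, frames (D U)
E -> miss, frames (D U E)
U -> hit
E -> hit
U -> hit
E -> hit
U -> hit
L -> miss, frames (D U E L)
B -> miss, frames (D U E L B)
Y -> miss, evict D, frames (U E L B Y)
E -> hit
B -> hit
Y -> hit
L -> hit
B -> hit
Y -> hit
U -> hit
B -> hit
Y -> hit
D -> miss, evict U, frames (E L B Y D)
Y -> hit
Hits: 15 of 22 references → 15/22 = 0.6818.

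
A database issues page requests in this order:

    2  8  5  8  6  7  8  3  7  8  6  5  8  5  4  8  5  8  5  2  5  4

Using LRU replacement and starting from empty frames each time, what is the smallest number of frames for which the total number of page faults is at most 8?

f=1: 22 faults
f=2: 17 faults
f=3: 11 faults
f=4: 9 faults
f=5: 8 faults
f=6: 8 faults
f=7: 7 faults
Smallest f with faults ≤ 8 is 5.

5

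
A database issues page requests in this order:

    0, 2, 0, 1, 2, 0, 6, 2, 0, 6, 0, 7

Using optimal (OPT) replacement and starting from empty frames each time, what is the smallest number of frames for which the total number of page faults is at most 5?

f=1: 12 faults
f=2: 7 faults
f=3: 5 faults
f=4: 5 faults
f=5: 5 faults
Smallest f with faults ≤ 5 is 3.

3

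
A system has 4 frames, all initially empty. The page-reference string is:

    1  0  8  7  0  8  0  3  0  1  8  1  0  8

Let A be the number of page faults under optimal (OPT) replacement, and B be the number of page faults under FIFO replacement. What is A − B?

-3

Under OPT: F F F F . . . F . . . . . . → 5 faults.
Under FIFO: F F F F . . . F . F . . F F → 8 faults.
A − B = 5 − 8 = -3.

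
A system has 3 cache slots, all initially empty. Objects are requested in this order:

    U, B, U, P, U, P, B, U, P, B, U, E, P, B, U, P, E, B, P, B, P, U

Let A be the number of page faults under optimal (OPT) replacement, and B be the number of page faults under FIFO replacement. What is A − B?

Under OPT: F F . F . . . . . . . F . . F . . F . . . . → 6 faults.
Under FIFO: F F . F . . . . . . . F . . F . . F F . . . → 7 faults.
A − B = 6 − 7 = -1.

-1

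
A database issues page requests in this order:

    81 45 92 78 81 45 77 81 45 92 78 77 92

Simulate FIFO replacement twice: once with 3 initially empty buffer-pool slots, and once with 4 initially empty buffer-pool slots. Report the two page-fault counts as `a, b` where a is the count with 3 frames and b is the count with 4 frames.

3 frames: F F F F F F F . . F F . . → 9 faults.
4 frames: F F F F . . F F F F F F . → 10 faults.
10 > 9: adding a frame increased faults — Belady's anomaly.

9, 10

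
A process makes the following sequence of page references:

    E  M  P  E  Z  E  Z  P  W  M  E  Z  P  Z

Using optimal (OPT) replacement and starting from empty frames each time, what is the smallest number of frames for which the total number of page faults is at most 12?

2

f=1: 14 faults
f=2: 9 faults
f=3: 7 faults
f=4: 6 faults
f=5: 5 faults
Smallest f with faults ≤ 12 is 2.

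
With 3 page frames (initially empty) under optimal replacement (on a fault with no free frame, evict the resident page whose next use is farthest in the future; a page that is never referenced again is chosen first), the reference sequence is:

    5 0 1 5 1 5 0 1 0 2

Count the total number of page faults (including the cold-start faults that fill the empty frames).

4

5 → miss, frames [5]
0 → miss, frames [5, 0]
1 → miss, frames [5, 0, 1]
5 → hit
1 → hit
5 → hit
0 → hit
1 → hit
0 → hit
2 → miss, evict 1, frames [5, 0, 2]
Page faults: 4.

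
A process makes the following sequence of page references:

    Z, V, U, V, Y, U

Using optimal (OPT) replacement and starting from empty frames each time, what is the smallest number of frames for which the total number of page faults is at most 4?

f=1: 6 faults
f=2: 4 faults
f=3: 4 faults
f=4: 4 faults
Smallest f with faults ≤ 4 is 2.

2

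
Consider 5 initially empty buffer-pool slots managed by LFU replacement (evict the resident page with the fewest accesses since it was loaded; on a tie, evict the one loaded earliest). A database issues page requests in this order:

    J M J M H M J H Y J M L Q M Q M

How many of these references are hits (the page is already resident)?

J: fault, frames (J)
M: fault, frames (J M)
J: hit
M: hit
H: fault, frames (J M H)
M: hit
J: hit
H: hit
Y: fault, frames (J M H Y)
J: hit
M: hit
L: fault, frames (J M H Y L)
Q: fault, evict Y, frames (J M H L Q)
M: hit
Q: hit
M: hit
Hits: 10.

10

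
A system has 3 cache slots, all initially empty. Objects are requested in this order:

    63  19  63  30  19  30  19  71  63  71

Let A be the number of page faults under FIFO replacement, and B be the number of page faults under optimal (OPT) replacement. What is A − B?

1

Under FIFO: F F . F . . . F F . → 5 faults.
Under OPT: F F . F . . . F . . → 4 faults.
A − B = 5 − 4 = 1.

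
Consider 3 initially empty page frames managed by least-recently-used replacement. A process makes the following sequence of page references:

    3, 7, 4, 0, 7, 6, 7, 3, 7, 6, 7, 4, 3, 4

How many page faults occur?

3: miss, frames (3)
7: miss, frames (3 7)
4: miss, frames (3 7 4)
0: miss, evict 3, frames (7 4 0)
7: hit
6: miss, evict 4, frames (0 7 6)
7: hit
3: miss, evict 0, frames (6 7 3)
7: hit
6: hit
7: hit
4: miss, evict 3, frames (6 7 4)
3: miss, evict 6, frames (7 4 3)
4: hit
Page faults: 8.

8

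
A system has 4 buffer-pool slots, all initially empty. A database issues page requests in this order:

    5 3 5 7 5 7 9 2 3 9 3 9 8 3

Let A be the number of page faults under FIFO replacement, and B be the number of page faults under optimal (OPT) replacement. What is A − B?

1

Under FIFO: F F . F . . F F . . . . F F → 7 faults.
Under OPT: F F . F . . F F . . . . F . → 6 faults.
A − B = 7 − 6 = 1.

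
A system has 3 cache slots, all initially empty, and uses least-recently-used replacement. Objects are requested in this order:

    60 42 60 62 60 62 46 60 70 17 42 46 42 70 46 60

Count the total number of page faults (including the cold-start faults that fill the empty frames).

60 → fault, frames [60]
42 → fault, frames [60, 42]
60 → hit
62 → fault, frames [42, 60, 62]
60 → hit
62 → hit
46 → fault, evict 42, frames [60, 62, 46]
60 → hit
70 → fault, evict 62, frames [46, 60, 70]
17 → fault, evict 46, frames [60, 70, 17]
42 → fault, evict 60, frames [70, 17, 42]
46 → fault, evict 70, frames [17, 42, 46]
42 → hit
70 → fault, evict 17, frames [46, 42, 70]
46 → hit
60 → fault, evict 42, frames [70, 46, 60]
Page faults: 10.

10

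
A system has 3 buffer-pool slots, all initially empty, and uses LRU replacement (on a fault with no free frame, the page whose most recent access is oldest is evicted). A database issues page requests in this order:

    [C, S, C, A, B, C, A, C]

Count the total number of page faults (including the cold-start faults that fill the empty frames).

C: fault, frames [C]
S: fault, frames [C, S]
C: hit
A: fault, frames [S, C, A]
B: fault, evict S, frames [C, A, B]
C: hit
A: hit
C: hit
Page faults: 4.

4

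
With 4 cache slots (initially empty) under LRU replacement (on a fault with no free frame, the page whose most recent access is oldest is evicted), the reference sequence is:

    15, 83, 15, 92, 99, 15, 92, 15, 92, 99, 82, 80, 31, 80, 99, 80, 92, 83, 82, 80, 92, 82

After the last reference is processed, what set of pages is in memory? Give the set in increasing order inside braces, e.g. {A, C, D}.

{80, 82, 83, 92}

15 → miss, frames (15)
83 → miss, frames (15 83)
15 → hit
92 → miss, frames (83 15 92)
99 → miss, frames (83 15 92 99)
15 → hit
92 → hit
15 → hit
92 → hit
99 → hit
82 → miss, evict 83, frames (15 92 99 82)
80 → miss, evict 15, frames (92 99 82 80)
31 → miss, evict 92, frames (99 82 80 31)
80 → hit
99 → hit
80 → hit
92 → miss, evict 82, frames (31 99 80 92)
83 → miss, evict 31, frames (99 80 92 83)
82 → miss, evict 99, frames (80 92 83 82)
80 → hit
92 → hit
82 → hit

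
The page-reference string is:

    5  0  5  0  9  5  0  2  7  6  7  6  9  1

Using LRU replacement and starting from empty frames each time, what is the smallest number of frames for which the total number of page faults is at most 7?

f=1: 14 faults
f=2: 10 faults
f=3: 8 faults
f=4: 8 faults
f=5: 8 faults
f=6: 7 faults
f=7: 7 faults
Smallest f with faults ≤ 7 is 6.

6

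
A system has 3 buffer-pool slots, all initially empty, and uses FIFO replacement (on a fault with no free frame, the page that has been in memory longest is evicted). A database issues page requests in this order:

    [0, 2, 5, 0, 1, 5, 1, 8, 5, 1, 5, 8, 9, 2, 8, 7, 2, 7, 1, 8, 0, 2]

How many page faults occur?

12

0 -> fault, frames {0}
2 -> fault, frames {0,2}
5 -> fault, frames {0,2,5}
0 -> hit
1 -> fault, evict 0, frames {2,5,1}
5 -> hit
1 -> hit
8 -> fault, evict 2, frames {5,1,8}
5 -> hit
1 -> hit
5 -> hit
8 -> hit
9 -> fault, evict 5, frames {1,8,9}
2 -> fault, evict 1, frames {8,9,2}
8 -> hit
7 -> fault, evict 8, frames {9,2,7}
2 -> hit
7 -> hit
1 -> fault, evict 9, frames {2,7,1}
8 -> fault, evict 2, frames {7,1,8}
0 -> fault, evict 7, frames {1,8,0}
2 -> fault, evict 1, frames {8,0,2}
Page faults: 12.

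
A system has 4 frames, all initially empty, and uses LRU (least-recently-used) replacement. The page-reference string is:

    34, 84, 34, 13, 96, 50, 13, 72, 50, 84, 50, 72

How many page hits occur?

34 -> fault, frames (34)
84 -> fault, frames (34 84)
34 -> hit
13 -> fault, frames (84 34 13)
96 -> fault, frames (84 34 13 96)
50 -> fault, evict 84, frames (34 13 96 50)
13 -> hit
72 -> fault, evict 34, frames (96 50 13 72)
50 -> hit
84 -> fault, evict 96, frames (13 72 50 84)
50 -> hit
72 -> hit
Hits: 5.

5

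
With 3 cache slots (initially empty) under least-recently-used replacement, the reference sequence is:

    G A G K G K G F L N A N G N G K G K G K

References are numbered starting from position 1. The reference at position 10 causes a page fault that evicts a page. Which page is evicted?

G

pos 1: G -> fault, frames [G]
pos 2: A -> fault, frames [G, A]
pos 3: G -> hit
pos 4: K -> fault, frames [A, G, K]
pos 5: G -> hit
pos 6: K -> hit
pos 7: G -> hit
pos 8: F -> fault, evict A, frames [K, G, F]
pos 9: L -> fault, evict K, frames [G, F, L]
pos 10: N -> fault, evict G, frames [F, L, N]
At position 10, page G is evicted.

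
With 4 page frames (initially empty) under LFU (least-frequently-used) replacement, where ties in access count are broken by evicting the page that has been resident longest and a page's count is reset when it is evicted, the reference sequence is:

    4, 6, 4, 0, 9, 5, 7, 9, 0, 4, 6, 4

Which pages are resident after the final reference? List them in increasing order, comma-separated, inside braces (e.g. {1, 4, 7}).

4 → miss, frames {4}
6 → miss, frames {4,6}
4 → hit
0 → miss, frames {4,6,0}
9 → miss, frames {4,6,0,9}
5 → miss, evict 6, frames {4,0,9,5}
7 → miss, evict 0, frames {4,9,5,7}
9 → hit
0 → miss, evict 5, frames {4,9,7,0}
4 → hit
6 → miss, evict 7, frames {4,9,0,6}
4 → hit

{0, 4, 6, 9}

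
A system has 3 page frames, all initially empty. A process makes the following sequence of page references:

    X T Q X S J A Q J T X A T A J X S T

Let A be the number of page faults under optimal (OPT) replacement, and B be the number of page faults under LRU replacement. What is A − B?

Under OPT: F F F . F F F . . F F . . . F . F . → 10 faults.
Under LRU: F F F . F F F F . F F F . . F F F F → 14 faults.
A − B = 10 − 14 = -4.

-4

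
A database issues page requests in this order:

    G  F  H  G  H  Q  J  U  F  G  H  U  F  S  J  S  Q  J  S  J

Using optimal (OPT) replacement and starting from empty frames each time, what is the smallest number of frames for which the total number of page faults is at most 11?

f=1: 20 faults
f=2: 13 faults
f=3: 10 faults
f=4: 9 faults
f=5: 8 faults
f=6: 7 faults
f=7: 7 faults
Smallest f with faults ≤ 11 is 3.

3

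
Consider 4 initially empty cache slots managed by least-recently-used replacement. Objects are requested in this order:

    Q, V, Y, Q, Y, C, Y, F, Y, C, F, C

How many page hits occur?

Q -> miss, frames {Q}
V -> miss, frames {Q,V}
Y -> miss, frames {Q,V,Y}
Q -> hit
Y -> hit
C -> miss, frames {V,Q,Y,C}
Y -> hit
F -> miss, evict V, frames {Q,C,Y,F}
Y -> hit
C -> hit
F -> hit
C -> hit
Hits: 7.

7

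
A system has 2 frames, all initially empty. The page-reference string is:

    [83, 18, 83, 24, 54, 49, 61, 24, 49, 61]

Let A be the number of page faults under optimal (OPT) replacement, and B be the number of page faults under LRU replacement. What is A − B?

Under OPT: F F . F F F F . F . → 7 faults.
Under LRU: F F . F F F F F F F → 9 faults.
A − B = 7 − 9 = -2.

-2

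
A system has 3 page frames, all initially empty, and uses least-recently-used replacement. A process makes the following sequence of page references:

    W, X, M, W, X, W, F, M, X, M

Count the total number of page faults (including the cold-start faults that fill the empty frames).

6

W → fault, frames {W}
X → fault, frames {W,X}
M → fault, frames {W,X,M}
W → hit
X → hit
W → hit
F → fault, evict M, frames {X,W,F}
M → fault, evict X, frames {W,F,M}
X → fault, evict W, frames {F,M,X}
M → hit
Page faults: 6.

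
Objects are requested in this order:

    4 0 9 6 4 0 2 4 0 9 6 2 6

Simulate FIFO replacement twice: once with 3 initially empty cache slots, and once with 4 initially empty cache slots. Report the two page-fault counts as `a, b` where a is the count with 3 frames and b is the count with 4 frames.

3 frames: F F F F F F F . . F F . . → 9 faults.
4 frames: F F F F . . F F F F F F . → 10 faults.
10 > 9: adding a frame increased faults — Belady's anomaly.

9, 10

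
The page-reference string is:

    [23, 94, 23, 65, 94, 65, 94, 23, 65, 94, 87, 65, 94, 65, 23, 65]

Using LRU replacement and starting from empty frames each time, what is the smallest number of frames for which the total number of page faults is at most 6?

f=1: 16 faults
f=2: 11 faults
f=3: 5 faults
f=4: 4 faults
Smallest f with faults ≤ 6 is 3.

3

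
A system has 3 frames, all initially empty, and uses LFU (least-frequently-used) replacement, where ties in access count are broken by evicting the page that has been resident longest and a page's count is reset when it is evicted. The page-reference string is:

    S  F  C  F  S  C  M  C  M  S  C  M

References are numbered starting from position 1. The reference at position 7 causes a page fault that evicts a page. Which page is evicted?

pos 1: S -> fault, frames [S]
pos 2: F -> fault, frames [S, F]
pos 3: C -> fault, frames [S, F, C]
pos 4: F -> hit
pos 5: S -> hit
pos 6: C -> hit
pos 7: M -> fault, evict S, frames [F, C, M]
At position 7, page S is evicted.

S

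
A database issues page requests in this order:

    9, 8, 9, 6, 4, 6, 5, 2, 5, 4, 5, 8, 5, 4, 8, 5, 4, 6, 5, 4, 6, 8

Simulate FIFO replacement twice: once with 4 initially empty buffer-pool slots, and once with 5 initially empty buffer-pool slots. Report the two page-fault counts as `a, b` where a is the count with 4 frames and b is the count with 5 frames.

4 frames: F F . F F . F F . . . F . . . . . F . F . . → 9 faults.
5 frames: F F . F F . F F . . . . . . . . . . . . . . → 6 faults.
6 < 9: adding a frame reduced faults, as is typical.

9, 6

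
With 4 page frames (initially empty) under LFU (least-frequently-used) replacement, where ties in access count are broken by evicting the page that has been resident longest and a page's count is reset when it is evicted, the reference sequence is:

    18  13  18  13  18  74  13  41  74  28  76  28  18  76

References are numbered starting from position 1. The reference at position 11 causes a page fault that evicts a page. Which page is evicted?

pos 1: 18 -> miss, frames [18]
pos 2: 13 -> miss, frames [18, 13]
pos 3: 18 -> hit
pos 4: 13 -> hit
pos 5: 18 -> hit
pos 6: 74 -> miss, frames [18, 13, 74]
pos 7: 13 -> hit
pos 8: 41 -> miss, frames [18, 13, 74, 41]
pos 9: 74 -> hit
pos 10: 28 -> miss, evict 41, frames [18, 13, 74, 28]
pos 11: 76 -> miss, evict 28, frames [18, 13, 74, 76]
At position 11, page 28 is evicted.

28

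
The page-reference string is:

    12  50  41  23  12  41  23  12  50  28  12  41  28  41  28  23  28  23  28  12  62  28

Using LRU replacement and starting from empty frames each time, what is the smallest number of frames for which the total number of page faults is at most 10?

f=1: 22 faults
f=2: 17 faults
f=3: 11 faults
f=4: 8 faults
f=5: 6 faults
f=6: 6 faults
Smallest f with faults ≤ 10 is 4.

4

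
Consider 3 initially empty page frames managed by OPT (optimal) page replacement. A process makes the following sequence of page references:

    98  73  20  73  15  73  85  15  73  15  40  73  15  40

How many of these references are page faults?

6

98: miss, frames (98)
73: miss, frames (98 73)
20: miss, frames (98 73 20)
73: hit
15: miss, evict 20, frames (98 73 15)
73: hit
85: miss, evict 98, frames (73 15 85)
15: hit
73: hit
15: hit
40: miss, evict 85, frames (73 15 40)
73: hit
15: hit
40: hit
Page faults: 6.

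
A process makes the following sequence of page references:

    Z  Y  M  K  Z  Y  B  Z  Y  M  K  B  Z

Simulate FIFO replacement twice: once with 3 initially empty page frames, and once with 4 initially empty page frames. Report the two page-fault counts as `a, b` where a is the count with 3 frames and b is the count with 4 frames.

10, 11

3 frames: F F F F F F F . . F F . F → 10 faults.
4 frames: F F F F . . F F F F F F F → 11 faults.
11 > 10: adding a frame increased faults — Belady's anomaly.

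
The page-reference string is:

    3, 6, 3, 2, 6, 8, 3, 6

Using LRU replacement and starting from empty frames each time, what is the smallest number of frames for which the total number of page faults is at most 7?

2

f=1: 8 faults
f=2: 7 faults
f=3: 5 faults
f=4: 4 faults
Smallest f with faults ≤ 7 is 2.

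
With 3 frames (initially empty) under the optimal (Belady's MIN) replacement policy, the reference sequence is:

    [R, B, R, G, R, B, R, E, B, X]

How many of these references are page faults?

5

R: fault, frames [R]
B: fault, frames [R, B]
R: hit
G: fault, frames [R, B, G]
R: hit
B: hit
R: hit
E: fault, evict G, frames [R, B, E]
B: hit
X: fault, evict E, frames [R, B, X]
Page faults: 5.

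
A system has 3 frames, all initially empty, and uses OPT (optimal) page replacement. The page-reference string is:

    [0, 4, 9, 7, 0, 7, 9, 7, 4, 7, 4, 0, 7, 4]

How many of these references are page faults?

5

0 → miss, frames (0)
4 → miss, frames (0 4)
9 → miss, frames (0 4 9)
7 → miss, evict 4, frames (0 9 7)
0 → hit
7 → hit
9 → hit
7 → hit
4 → miss, evict 9, frames (0 7 4)
7 → hit
4 → hit
0 → hit
7 → hit
4 → hit
Page faults: 5.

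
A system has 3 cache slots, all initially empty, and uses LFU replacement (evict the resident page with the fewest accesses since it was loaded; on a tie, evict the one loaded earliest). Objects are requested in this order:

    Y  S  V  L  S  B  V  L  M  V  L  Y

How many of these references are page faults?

11

Y: miss, frames [Y]
S: miss, frames [Y, S]
V: miss, frames [Y, S, V]
L: miss, evict Y, frames [S, V, L]
S: hit
B: miss, evict V, frames [S, L, B]
V: miss, evict L, frames [S, B, V]
L: miss, evict B, frames [S, V, L]
M: miss, evict V, frames [S, L, M]
V: miss, evict L, frames [S, M, V]
L: miss, evict M, frames [S, V, L]
Y: miss, evict V, frames [S, L, Y]
Page faults: 11.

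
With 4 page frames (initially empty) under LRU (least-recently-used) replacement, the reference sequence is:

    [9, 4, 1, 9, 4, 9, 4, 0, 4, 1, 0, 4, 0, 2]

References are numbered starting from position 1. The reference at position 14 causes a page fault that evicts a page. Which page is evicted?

9

pos 1: 9 -> fault, frames [9]
pos 2: 4 -> fault, frames [9, 4]
pos 3: 1 -> fault, frames [9, 4, 1]
pos 4: 9 -> hit
pos 5: 4 -> hit
pos 6: 9 -> hit
pos 7: 4 -> hit
pos 8: 0 -> fault, frames [1, 9, 4, 0]
pos 9: 4 -> hit
pos 10: 1 -> hit
pos 11: 0 -> hit
pos 12: 4 -> hit
pos 13: 0 -> hit
pos 14: 2 -> fault, evict 9, frames [1, 4, 0, 2]
At position 14, page 9 is evicted.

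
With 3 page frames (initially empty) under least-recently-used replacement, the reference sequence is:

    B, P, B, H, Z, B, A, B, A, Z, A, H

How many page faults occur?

B → miss, frames [B]
P → miss, frames [B, P]
B → hit
H → miss, frames [P, B, H]
Z → miss, evict P, frames [B, H, Z]
B → hit
A → miss, evict H, frames [Z, B, A]
B → hit
A → hit
Z → hit
A → hit
H → miss, evict B, frames [Z, A, H]
Page faults: 6.

6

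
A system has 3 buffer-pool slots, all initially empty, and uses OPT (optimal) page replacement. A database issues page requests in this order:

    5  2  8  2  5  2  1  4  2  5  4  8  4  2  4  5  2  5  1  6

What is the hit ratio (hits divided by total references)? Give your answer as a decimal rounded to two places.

5 -> fault, frames {5}
2 -> fault, frames {5,2}
8 -> fault, frames {5,2,8}
2 -> hit
5 -> hit
2 -> hit
1 -> fault, evict 8, frames {5,2,1}
4 -> fault, evict 1, frames {5,2,4}
2 -> hit
5 -> hit
4 -> hit
8 -> fault, evict 5, frames {2,4,8}
4 -> hit
2 -> hit
4 -> hit
5 -> fault, evict 8, frames {2,4,5}
2 -> hit
5 -> hit
1 -> fault, evict 5, frames {2,4,1}
6 -> fault, evict 1, frames {2,4,6}
Hits: 11 of 20 references → 11/20 = 0.5500.

0.55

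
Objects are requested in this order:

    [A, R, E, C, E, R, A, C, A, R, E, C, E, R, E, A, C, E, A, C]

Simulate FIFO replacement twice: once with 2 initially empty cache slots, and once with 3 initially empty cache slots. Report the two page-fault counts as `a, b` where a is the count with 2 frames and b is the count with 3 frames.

17, 9

2 frames: F F F F . F F F . F F F . F F F F F F F → 17 faults.
3 frames: F F F F . . F . . F F F . . . F . . . . → 9 faults.
9 < 17: adding a frame reduced faults, as is typical.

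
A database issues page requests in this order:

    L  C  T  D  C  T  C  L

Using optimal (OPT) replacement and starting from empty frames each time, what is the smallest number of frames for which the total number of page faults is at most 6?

2

f=1: 8 faults
f=2: 6 faults
f=3: 5 faults
f=4: 4 faults
Smallest f with faults ≤ 6 is 2.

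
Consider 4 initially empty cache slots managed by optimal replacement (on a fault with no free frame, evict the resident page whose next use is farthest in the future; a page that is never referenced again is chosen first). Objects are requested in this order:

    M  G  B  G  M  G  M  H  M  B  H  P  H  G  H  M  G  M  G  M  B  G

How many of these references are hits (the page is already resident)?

16

M: miss, frames (M)
G: miss, frames (M G)
B: miss, frames (M G B)
G: hit
M: hit
G: hit
M: hit
H: miss, frames (M G B H)
M: hit
B: hit
H: hit
P: miss, evict B, frames (M G H P)
H: hit
G: hit
H: hit
M: hit
G: hit
M: hit
G: hit
M: hit
B: miss, evict P, frames (M G H B)
G: hit
Hits: 16.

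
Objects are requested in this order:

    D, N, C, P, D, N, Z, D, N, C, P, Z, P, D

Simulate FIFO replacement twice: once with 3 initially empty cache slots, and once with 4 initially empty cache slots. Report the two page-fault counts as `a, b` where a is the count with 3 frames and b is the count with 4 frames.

3 frames: F F F F F F F . . F F . . F → 10 faults.
4 frames: F F F F . . F F F F F F . F → 11 faults.
11 > 10: adding a frame increased faults — Belady's anomaly.

10, 11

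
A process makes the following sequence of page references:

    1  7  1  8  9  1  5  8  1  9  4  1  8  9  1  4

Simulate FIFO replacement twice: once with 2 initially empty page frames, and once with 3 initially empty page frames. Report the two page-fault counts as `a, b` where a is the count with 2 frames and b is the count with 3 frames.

2 frames: F F . F F F F F F F F F F F F F → 15 faults.
3 frames: F F . F F F F F . F F F F F . F → 13 faults.
13 < 15: adding a frame reduced faults, as is typical.

15, 13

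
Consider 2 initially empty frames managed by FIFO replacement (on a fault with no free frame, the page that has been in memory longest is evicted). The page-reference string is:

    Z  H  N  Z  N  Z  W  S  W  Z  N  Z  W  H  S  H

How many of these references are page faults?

Z -> fault, frames (Z)
H -> fault, frames (Z H)
N -> fault, evict Z, frames (H N)
Z -> fault, evict H, frames (N Z)
N -> hit
Z -> hit
W -> fault, evict N, frames (Z W)
S -> fault, evict Z, frames (W S)
W -> hit
Z -> fault, evict W, frames (S Z)
N -> fault, evict S, frames (Z N)
Z -> hit
W -> fault, evict Z, frames (N W)
H -> fault, evict N, frames (W H)
S -> fault, evict W, frames (H S)
H -> hit
Page faults: 11.

11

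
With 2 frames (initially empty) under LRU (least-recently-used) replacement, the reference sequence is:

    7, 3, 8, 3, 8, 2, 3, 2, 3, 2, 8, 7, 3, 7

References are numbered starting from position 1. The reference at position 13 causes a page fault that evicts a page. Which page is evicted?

pos 1: 7: miss, frames {7}
pos 2: 3: miss, frames {7,3}
pos 3: 8: miss, evict 7, frames {3,8}
pos 4: 3: hit
pos 5: 8: hit
pos 6: 2: miss, evict 3, frames {8,2}
pos 7: 3: miss, evict 8, frames {2,3}
pos 8: 2: hit
pos 9: 3: hit
pos 10: 2: hit
pos 11: 8: miss, evict 3, frames {2,8}
pos 12: 7: miss, evict 2, frames {8,7}
pos 13: 3: miss, evict 8, frames {7,3}
At position 13, page 8 is evicted.

8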